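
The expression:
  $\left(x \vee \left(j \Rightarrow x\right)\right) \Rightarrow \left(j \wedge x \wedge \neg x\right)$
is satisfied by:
  {j: True, x: False}


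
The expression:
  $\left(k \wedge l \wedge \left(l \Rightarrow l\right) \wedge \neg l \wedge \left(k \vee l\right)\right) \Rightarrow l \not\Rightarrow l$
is always true.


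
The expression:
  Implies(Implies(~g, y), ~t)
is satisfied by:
  {y: False, t: False, g: False}
  {g: True, y: False, t: False}
  {y: True, g: False, t: False}
  {g: True, y: True, t: False}
  {t: True, g: False, y: False}


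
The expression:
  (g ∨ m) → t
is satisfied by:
  {t: True, g: False, m: False}
  {t: True, m: True, g: False}
  {t: True, g: True, m: False}
  {t: True, m: True, g: True}
  {m: False, g: False, t: False}


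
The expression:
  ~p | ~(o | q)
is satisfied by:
  {o: False, p: False, q: False}
  {q: True, o: False, p: False}
  {o: True, q: False, p: False}
  {q: True, o: True, p: False}
  {p: True, q: False, o: False}


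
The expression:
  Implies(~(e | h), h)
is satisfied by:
  {e: True, h: True}
  {e: True, h: False}
  {h: True, e: False}


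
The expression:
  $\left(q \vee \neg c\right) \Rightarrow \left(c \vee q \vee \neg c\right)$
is always true.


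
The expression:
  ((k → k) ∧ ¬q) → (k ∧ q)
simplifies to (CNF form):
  q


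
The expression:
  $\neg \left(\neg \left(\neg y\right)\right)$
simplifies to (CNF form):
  $\neg y$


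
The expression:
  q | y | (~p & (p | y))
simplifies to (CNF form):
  q | y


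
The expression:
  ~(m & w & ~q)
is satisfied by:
  {q: True, w: False, m: False}
  {w: False, m: False, q: False}
  {q: True, m: True, w: False}
  {m: True, w: False, q: False}
  {q: True, w: True, m: False}
  {w: True, q: False, m: False}
  {q: True, m: True, w: True}


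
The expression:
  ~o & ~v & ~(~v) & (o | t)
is never true.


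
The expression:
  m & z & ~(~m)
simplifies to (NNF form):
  m & z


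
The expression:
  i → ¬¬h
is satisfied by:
  {h: True, i: False}
  {i: False, h: False}
  {i: True, h: True}


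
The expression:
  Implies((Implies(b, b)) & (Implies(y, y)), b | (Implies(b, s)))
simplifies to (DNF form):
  True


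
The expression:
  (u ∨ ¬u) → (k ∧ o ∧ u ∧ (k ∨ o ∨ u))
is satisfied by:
  {u: True, o: True, k: True}


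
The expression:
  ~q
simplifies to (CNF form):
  ~q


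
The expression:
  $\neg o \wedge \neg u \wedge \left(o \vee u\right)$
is never true.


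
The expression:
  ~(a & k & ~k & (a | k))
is always true.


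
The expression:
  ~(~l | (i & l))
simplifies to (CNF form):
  l & ~i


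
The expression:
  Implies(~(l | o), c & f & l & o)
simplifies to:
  l | o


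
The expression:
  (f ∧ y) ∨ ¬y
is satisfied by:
  {f: True, y: False}
  {y: False, f: False}
  {y: True, f: True}


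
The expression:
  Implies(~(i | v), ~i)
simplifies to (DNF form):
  True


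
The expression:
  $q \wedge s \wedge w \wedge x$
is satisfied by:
  {w: True, x: True, q: True, s: True}


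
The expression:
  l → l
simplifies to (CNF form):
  True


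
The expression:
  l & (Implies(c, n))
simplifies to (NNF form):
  l & (n | ~c)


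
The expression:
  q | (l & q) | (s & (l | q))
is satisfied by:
  {q: True, l: True, s: True}
  {q: True, l: True, s: False}
  {q: True, s: True, l: False}
  {q: True, s: False, l: False}
  {l: True, s: True, q: False}


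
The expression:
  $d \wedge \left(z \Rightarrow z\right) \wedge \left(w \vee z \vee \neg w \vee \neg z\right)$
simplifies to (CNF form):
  $d$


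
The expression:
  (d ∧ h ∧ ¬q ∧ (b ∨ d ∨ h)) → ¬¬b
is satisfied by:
  {b: True, q: True, h: False, d: False}
  {b: True, h: False, q: False, d: False}
  {q: True, b: False, h: False, d: False}
  {b: False, h: False, q: False, d: False}
  {d: True, b: True, q: True, h: False}
  {d: True, b: True, h: False, q: False}
  {d: True, q: True, b: False, h: False}
  {d: True, b: False, h: False, q: False}
  {b: True, h: True, q: True, d: False}
  {b: True, h: True, d: False, q: False}
  {h: True, q: True, d: False, b: False}
  {h: True, d: False, q: False, b: False}
  {b: True, h: True, d: True, q: True}
  {b: True, h: True, d: True, q: False}
  {h: True, d: True, q: True, b: False}


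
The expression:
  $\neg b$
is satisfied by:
  {b: False}


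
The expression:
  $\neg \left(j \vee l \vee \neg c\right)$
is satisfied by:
  {c: True, l: False, j: False}


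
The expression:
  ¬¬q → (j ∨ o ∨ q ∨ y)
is always true.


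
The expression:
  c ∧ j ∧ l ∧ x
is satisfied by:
  {c: True, j: True, x: True, l: True}


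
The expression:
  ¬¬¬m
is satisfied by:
  {m: False}


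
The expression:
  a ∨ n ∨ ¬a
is always true.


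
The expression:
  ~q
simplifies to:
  ~q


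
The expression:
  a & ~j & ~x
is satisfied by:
  {a: True, x: False, j: False}


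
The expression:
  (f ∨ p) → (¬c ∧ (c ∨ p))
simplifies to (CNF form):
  (p ∨ ¬f) ∧ (p ∨ ¬p) ∧ (¬c ∨ ¬f) ∧ (¬c ∨ ¬p)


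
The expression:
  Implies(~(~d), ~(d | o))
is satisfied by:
  {d: False}


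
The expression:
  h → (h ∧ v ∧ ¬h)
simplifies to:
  ¬h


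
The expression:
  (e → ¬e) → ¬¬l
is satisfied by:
  {l: True, e: True}
  {l: True, e: False}
  {e: True, l: False}


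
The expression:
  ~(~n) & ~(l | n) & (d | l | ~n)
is never true.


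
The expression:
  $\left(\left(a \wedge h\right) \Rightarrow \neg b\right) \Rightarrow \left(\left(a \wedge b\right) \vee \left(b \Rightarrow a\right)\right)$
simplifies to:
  $a \vee \neg b$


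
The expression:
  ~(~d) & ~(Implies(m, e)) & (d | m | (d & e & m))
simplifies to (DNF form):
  d & m & ~e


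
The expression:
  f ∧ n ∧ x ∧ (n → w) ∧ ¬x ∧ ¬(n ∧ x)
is never true.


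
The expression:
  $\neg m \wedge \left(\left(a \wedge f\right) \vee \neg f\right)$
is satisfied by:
  {a: True, m: False, f: False}
  {a: False, m: False, f: False}
  {f: True, a: True, m: False}


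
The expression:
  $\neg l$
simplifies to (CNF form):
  $\neg l$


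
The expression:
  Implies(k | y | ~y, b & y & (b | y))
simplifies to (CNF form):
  b & y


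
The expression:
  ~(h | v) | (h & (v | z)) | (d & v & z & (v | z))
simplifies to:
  (d & z) | (h & v) | (z & ~v) | (~h & ~v)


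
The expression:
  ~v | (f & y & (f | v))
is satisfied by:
  {y: True, f: True, v: False}
  {y: True, f: False, v: False}
  {f: True, y: False, v: False}
  {y: False, f: False, v: False}
  {y: True, v: True, f: True}


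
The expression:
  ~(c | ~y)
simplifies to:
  y & ~c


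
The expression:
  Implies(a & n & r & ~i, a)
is always true.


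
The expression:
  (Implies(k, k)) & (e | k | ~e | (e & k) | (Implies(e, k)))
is always true.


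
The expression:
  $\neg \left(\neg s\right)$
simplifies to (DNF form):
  $s$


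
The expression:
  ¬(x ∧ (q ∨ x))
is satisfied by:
  {x: False}


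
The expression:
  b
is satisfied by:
  {b: True}


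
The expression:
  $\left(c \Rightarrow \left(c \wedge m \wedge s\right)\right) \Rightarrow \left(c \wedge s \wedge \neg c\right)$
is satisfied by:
  {c: True, s: False, m: False}
  {c: True, m: True, s: False}
  {c: True, s: True, m: False}


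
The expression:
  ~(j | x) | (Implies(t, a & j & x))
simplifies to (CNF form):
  (a | ~j | ~t) & (a | ~t | ~x) & (j | ~j | ~t) & (j | ~t | ~x) & (x | ~j | ~t) & (x | ~t | ~x)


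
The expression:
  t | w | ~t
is always true.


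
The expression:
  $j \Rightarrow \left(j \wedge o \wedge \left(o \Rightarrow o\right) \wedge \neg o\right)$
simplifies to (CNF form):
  $\neg j$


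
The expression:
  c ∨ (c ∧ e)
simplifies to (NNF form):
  c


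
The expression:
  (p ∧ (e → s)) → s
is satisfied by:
  {e: True, s: True, p: False}
  {e: True, p: False, s: False}
  {s: True, p: False, e: False}
  {s: False, p: False, e: False}
  {e: True, s: True, p: True}
  {e: True, p: True, s: False}
  {s: True, p: True, e: False}


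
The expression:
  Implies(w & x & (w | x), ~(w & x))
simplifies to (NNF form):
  ~w | ~x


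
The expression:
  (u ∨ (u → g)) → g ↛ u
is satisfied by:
  {g: True, u: False}


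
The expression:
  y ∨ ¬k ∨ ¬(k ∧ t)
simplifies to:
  y ∨ ¬k ∨ ¬t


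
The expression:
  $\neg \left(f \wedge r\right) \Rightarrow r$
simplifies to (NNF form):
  $r$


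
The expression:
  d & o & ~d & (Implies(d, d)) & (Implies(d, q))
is never true.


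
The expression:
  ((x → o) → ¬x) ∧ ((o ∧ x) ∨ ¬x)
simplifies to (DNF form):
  ¬x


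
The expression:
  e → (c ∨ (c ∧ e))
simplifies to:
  c ∨ ¬e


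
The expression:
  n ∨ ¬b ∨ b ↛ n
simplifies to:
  True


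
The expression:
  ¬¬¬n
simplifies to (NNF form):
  ¬n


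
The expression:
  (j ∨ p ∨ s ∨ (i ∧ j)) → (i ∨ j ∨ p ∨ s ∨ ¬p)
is always true.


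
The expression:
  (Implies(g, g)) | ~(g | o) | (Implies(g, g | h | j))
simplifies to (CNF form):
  True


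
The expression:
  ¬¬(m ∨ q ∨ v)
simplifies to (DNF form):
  m ∨ q ∨ v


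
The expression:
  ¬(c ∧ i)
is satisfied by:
  {c: False, i: False}
  {i: True, c: False}
  {c: True, i: False}


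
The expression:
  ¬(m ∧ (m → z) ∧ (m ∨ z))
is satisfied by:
  {m: False, z: False}
  {z: True, m: False}
  {m: True, z: False}


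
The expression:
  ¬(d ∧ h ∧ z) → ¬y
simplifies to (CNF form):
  (d ∨ ¬y) ∧ (h ∨ ¬y) ∧ (z ∨ ¬y)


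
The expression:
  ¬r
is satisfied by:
  {r: False}


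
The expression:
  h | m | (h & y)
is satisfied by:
  {m: True, h: True}
  {m: True, h: False}
  {h: True, m: False}


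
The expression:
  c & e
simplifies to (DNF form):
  c & e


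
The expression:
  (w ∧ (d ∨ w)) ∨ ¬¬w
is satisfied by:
  {w: True}


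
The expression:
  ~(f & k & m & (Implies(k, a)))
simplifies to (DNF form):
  ~a | ~f | ~k | ~m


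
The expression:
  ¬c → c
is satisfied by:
  {c: True}


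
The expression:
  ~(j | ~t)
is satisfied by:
  {t: True, j: False}


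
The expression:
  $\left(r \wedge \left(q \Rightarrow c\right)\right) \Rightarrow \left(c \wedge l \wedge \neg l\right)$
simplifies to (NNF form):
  $\left(q \wedge \neg c\right) \vee \neg r$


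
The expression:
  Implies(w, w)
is always true.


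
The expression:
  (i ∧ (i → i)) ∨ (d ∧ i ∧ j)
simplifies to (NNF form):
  i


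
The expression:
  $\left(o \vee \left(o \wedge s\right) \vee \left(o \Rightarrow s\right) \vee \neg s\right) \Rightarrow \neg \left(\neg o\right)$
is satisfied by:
  {o: True}


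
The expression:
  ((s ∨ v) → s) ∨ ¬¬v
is always true.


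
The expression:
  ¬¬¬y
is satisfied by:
  {y: False}


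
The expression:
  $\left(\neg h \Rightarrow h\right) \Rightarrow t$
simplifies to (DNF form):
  $t \vee \neg h$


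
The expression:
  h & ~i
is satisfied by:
  {h: True, i: False}


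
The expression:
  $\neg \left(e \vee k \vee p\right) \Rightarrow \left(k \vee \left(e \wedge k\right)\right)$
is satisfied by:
  {k: True, e: True, p: True}
  {k: True, e: True, p: False}
  {k: True, p: True, e: False}
  {k: True, p: False, e: False}
  {e: True, p: True, k: False}
  {e: True, p: False, k: False}
  {p: True, e: False, k: False}


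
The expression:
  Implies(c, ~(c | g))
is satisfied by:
  {c: False}


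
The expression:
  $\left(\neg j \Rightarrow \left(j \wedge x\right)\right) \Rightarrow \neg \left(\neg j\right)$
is always true.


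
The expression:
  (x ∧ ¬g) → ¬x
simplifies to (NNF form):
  g ∨ ¬x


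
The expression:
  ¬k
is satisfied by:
  {k: False}


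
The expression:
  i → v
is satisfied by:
  {v: True, i: False}
  {i: False, v: False}
  {i: True, v: True}


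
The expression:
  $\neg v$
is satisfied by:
  {v: False}


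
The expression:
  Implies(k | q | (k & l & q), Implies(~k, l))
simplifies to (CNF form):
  k | l | ~q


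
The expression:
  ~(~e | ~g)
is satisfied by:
  {e: True, g: True}


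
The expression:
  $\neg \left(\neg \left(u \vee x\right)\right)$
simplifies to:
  $u \vee x$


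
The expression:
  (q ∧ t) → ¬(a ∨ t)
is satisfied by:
  {t: False, q: False}
  {q: True, t: False}
  {t: True, q: False}


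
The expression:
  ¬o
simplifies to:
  ¬o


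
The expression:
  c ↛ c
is never true.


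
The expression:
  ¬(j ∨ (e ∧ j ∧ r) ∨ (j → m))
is never true.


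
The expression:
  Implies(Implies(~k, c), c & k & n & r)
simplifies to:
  (c | ~k) & (k | ~c) & (n | ~k) & (r | ~k)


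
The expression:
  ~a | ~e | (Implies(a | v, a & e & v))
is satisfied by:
  {v: True, e: False, a: False}
  {e: False, a: False, v: False}
  {a: True, v: True, e: False}
  {a: True, e: False, v: False}
  {v: True, e: True, a: False}
  {e: True, v: False, a: False}
  {a: True, e: True, v: True}


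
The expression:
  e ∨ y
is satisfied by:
  {y: True, e: True}
  {y: True, e: False}
  {e: True, y: False}


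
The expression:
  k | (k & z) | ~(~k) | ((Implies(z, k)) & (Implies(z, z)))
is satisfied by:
  {k: True, z: False}
  {z: False, k: False}
  {z: True, k: True}


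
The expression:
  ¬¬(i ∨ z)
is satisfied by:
  {i: True, z: True}
  {i: True, z: False}
  {z: True, i: False}


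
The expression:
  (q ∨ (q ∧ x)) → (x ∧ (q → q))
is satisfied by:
  {x: True, q: False}
  {q: False, x: False}
  {q: True, x: True}


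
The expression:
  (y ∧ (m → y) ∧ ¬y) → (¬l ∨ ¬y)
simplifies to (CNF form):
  True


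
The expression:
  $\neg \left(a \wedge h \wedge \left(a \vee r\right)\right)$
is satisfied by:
  {h: False, a: False}
  {a: True, h: False}
  {h: True, a: False}


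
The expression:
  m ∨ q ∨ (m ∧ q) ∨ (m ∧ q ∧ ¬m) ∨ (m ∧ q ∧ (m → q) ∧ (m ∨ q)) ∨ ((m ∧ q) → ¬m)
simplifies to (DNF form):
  True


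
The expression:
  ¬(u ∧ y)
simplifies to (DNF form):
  ¬u ∨ ¬y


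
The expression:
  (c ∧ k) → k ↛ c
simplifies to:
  ¬c ∨ ¬k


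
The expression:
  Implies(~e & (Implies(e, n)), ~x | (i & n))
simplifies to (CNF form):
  (e | i | ~x) & (e | n | ~x)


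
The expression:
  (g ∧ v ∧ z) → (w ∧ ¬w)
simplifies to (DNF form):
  ¬g ∨ ¬v ∨ ¬z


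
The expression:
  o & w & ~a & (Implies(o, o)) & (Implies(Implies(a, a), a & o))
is never true.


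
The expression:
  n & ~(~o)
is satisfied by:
  {o: True, n: True}


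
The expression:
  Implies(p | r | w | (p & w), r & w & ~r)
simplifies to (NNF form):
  ~p & ~r & ~w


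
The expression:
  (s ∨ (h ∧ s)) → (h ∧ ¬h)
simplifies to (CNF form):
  ¬s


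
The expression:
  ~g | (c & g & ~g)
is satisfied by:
  {g: False}


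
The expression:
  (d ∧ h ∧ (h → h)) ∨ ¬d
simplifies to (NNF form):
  h ∨ ¬d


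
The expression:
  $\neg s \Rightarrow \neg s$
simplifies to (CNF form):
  $\text{True}$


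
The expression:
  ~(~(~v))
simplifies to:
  ~v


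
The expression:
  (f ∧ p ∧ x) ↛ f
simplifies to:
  False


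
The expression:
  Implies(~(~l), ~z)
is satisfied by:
  {l: False, z: False}
  {z: True, l: False}
  {l: True, z: False}


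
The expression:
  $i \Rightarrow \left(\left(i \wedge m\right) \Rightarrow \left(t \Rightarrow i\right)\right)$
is always true.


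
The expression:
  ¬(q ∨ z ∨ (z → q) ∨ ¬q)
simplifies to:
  False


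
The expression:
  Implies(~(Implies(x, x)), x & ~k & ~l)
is always true.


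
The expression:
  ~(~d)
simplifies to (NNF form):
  d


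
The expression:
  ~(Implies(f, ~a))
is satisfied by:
  {a: True, f: True}


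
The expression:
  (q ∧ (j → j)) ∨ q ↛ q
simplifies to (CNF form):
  q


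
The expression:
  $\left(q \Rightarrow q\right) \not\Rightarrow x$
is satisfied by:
  {x: False}


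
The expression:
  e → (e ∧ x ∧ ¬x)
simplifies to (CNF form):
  ¬e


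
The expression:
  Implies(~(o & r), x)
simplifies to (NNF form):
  x | (o & r)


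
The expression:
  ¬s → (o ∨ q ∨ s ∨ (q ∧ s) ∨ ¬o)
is always true.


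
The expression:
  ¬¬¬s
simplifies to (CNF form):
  ¬s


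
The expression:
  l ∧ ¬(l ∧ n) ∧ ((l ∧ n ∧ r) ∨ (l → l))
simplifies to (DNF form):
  l ∧ ¬n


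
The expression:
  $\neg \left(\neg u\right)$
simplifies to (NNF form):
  $u$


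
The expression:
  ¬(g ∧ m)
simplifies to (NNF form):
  ¬g ∨ ¬m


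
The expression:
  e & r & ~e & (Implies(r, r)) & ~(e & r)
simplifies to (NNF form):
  False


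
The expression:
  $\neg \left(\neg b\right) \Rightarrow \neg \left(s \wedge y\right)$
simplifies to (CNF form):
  $\neg b \vee \neg s \vee \neg y$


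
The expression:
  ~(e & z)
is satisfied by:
  {e: False, z: False}
  {z: True, e: False}
  {e: True, z: False}


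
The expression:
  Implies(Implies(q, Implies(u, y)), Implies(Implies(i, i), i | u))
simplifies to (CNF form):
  i | u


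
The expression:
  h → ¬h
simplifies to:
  ¬h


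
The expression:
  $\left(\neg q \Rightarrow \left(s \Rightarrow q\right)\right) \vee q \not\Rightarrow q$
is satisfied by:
  {q: True, s: False}
  {s: False, q: False}
  {s: True, q: True}


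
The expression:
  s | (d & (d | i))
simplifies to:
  d | s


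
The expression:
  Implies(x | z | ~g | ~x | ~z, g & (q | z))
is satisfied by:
  {q: True, z: True, g: True}
  {q: True, g: True, z: False}
  {z: True, g: True, q: False}


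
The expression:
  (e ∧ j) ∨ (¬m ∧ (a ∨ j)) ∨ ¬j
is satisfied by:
  {e: True, m: False, j: False}
  {m: False, j: False, e: False}
  {j: True, e: True, m: False}
  {j: True, m: False, e: False}
  {e: True, m: True, j: False}
  {m: True, e: False, j: False}
  {j: True, m: True, e: True}


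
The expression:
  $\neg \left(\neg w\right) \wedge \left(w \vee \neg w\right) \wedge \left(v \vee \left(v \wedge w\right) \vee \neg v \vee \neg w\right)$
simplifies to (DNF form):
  $w$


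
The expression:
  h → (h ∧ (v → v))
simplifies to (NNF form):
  True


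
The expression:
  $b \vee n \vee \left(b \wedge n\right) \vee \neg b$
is always true.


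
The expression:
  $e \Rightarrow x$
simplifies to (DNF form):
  $x \vee \neg e$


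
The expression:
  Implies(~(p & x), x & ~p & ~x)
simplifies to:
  p & x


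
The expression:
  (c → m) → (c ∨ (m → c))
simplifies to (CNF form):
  c ∨ ¬m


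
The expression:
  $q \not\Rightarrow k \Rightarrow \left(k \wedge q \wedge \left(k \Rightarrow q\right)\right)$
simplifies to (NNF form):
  $k \vee \neg q$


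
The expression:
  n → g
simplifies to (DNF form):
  g ∨ ¬n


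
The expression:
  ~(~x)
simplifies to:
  x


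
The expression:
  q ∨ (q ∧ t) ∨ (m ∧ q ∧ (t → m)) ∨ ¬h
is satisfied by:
  {q: True, h: False}
  {h: False, q: False}
  {h: True, q: True}


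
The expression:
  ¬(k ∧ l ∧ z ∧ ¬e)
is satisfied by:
  {e: True, l: False, k: False, z: False}
  {e: False, l: False, k: False, z: False}
  {z: True, e: True, l: False, k: False}
  {z: True, e: False, l: False, k: False}
  {e: True, k: True, z: False, l: False}
  {k: True, z: False, l: False, e: False}
  {z: True, k: True, e: True, l: False}
  {z: True, k: True, e: False, l: False}
  {e: True, l: True, z: False, k: False}
  {l: True, z: False, k: False, e: False}
  {e: True, z: True, l: True, k: False}
  {z: True, l: True, e: False, k: False}
  {e: True, k: True, l: True, z: False}
  {k: True, l: True, z: False, e: False}
  {z: True, k: True, l: True, e: True}


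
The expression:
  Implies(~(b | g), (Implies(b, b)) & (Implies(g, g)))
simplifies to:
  True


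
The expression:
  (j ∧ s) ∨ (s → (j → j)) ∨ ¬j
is always true.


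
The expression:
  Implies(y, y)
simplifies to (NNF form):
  True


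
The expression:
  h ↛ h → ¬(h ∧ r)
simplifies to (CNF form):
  True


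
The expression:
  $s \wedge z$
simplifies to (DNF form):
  $s \wedge z$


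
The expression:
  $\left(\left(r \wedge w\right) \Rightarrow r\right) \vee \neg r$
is always true.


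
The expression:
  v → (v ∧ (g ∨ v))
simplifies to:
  True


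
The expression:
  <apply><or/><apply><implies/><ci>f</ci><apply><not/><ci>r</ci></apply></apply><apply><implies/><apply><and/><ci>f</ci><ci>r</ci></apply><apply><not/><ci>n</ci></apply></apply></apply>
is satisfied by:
  {n: False, r: False, f: False}
  {f: True, n: False, r: False}
  {r: True, n: False, f: False}
  {f: True, r: True, n: False}
  {n: True, f: False, r: False}
  {f: True, n: True, r: False}
  {r: True, n: True, f: False}


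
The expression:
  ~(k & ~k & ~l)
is always true.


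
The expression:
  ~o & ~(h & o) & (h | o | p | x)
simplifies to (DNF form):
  (h & ~o) | (p & ~o) | (x & ~o)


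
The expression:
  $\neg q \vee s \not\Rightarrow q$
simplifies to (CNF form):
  $\neg q$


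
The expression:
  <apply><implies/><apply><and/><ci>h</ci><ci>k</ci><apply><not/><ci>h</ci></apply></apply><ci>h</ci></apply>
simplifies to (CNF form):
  <true/>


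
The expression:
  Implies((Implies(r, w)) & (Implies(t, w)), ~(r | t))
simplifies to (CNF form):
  (~r | ~w) & (~t | ~w)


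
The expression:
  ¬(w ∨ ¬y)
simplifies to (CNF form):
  y ∧ ¬w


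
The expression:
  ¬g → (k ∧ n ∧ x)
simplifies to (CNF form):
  (g ∨ k) ∧ (g ∨ n) ∧ (g ∨ x)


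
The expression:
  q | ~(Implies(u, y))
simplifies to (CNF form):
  (q | u) & (q | ~y)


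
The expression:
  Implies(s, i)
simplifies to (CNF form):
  i | ~s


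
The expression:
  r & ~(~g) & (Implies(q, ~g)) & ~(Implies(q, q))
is never true.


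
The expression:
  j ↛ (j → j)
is never true.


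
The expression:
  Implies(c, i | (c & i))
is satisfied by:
  {i: True, c: False}
  {c: False, i: False}
  {c: True, i: True}


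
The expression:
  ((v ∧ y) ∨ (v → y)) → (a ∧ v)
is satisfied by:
  {a: True, v: True, y: False}
  {v: True, y: False, a: False}
  {a: True, y: True, v: True}


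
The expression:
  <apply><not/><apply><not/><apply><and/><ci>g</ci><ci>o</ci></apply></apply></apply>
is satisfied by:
  {g: True, o: True}


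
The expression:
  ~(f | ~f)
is never true.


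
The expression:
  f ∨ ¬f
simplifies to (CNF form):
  True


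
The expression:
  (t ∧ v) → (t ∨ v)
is always true.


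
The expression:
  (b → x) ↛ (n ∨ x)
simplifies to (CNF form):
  ¬b ∧ ¬n ∧ ¬x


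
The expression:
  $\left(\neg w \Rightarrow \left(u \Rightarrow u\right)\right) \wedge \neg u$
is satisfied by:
  {u: False}


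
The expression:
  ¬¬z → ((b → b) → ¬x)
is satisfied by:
  {z: False, x: False}
  {x: True, z: False}
  {z: True, x: False}


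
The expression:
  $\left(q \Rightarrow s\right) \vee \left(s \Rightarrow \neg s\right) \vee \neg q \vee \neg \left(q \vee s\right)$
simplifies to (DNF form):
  $\text{True}$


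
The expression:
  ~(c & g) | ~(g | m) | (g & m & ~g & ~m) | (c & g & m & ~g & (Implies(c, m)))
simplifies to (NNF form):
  ~c | ~g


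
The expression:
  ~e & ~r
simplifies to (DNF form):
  ~e & ~r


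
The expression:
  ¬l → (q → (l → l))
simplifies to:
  True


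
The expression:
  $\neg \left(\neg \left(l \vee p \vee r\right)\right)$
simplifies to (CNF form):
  $l \vee p \vee r$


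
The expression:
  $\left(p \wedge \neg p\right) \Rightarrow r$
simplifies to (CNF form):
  $\text{True}$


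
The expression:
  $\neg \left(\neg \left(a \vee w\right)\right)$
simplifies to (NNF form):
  $a \vee w$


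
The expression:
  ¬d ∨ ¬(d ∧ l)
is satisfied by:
  {l: False, d: False}
  {d: True, l: False}
  {l: True, d: False}


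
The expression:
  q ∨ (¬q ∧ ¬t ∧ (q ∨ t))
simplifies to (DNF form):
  q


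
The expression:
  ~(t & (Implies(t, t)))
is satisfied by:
  {t: False}


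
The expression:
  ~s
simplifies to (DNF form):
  ~s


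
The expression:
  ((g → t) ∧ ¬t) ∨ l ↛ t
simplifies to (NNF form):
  ¬t ∧ (l ∨ ¬g)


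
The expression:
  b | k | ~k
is always true.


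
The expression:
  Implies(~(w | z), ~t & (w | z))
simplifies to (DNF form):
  w | z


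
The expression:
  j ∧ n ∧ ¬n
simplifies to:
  False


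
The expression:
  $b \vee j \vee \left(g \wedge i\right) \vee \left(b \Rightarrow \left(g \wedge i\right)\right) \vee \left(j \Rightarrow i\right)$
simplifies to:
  $\text{True}$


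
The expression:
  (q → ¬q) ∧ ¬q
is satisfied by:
  {q: False}


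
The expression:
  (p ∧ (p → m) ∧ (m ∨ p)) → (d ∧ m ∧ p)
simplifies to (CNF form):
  d ∨ ¬m ∨ ¬p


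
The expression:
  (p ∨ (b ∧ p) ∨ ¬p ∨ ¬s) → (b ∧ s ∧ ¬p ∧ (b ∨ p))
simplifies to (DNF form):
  b ∧ s ∧ ¬p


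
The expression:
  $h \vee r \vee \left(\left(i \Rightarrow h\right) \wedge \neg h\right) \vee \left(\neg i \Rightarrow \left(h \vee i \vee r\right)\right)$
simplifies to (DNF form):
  $\text{True}$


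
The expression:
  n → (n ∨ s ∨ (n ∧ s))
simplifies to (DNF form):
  True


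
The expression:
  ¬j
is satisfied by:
  {j: False}


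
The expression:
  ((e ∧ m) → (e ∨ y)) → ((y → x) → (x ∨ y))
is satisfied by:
  {y: True, x: True}
  {y: True, x: False}
  {x: True, y: False}


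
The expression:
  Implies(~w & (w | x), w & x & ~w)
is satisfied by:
  {w: True, x: False}
  {x: False, w: False}
  {x: True, w: True}


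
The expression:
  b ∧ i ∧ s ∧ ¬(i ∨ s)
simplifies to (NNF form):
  False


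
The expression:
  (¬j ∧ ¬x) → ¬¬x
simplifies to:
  j ∨ x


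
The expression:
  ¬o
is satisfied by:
  {o: False}


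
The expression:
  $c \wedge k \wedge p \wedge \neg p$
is never true.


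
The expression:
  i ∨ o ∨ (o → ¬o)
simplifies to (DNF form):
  True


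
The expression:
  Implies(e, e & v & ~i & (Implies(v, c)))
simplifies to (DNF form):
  ~e | (c & v & ~i)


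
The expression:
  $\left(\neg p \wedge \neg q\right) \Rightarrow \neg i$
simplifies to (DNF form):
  $p \vee q \vee \neg i$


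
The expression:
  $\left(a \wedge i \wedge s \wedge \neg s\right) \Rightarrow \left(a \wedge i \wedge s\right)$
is always true.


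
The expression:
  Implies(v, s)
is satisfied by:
  {s: True, v: False}
  {v: False, s: False}
  {v: True, s: True}


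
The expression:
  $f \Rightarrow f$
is always true.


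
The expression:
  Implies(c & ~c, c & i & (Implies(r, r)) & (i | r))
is always true.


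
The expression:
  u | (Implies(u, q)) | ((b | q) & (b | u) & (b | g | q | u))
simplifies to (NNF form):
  True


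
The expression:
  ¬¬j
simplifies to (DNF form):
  j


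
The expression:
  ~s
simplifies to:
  ~s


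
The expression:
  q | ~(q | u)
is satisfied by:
  {q: True, u: False}
  {u: False, q: False}
  {u: True, q: True}


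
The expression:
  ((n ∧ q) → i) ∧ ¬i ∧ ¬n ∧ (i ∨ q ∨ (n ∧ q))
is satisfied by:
  {q: True, n: False, i: False}


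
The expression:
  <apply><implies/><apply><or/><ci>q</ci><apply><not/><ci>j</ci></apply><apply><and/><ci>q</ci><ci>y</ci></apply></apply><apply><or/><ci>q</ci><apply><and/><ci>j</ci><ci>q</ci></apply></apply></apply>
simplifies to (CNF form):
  <apply><or/><ci>j</ci><ci>q</ci></apply>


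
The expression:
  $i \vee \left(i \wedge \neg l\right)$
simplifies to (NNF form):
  $i$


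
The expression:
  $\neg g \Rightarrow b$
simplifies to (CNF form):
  $b \vee g$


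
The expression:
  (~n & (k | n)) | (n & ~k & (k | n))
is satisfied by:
  {n: True, k: False}
  {k: True, n: False}


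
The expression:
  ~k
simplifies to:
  ~k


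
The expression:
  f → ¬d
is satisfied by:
  {d: False, f: False}
  {f: True, d: False}
  {d: True, f: False}


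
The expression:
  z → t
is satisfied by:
  {t: True, z: False}
  {z: False, t: False}
  {z: True, t: True}


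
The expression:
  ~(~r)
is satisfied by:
  {r: True}


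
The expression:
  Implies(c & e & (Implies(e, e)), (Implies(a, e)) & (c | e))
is always true.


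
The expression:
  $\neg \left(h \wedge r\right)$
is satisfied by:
  {h: False, r: False}
  {r: True, h: False}
  {h: True, r: False}


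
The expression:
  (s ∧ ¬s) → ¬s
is always true.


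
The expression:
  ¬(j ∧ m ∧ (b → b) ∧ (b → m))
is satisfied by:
  {m: False, j: False}
  {j: True, m: False}
  {m: True, j: False}


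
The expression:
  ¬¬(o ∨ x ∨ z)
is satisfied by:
  {x: True, o: True, z: True}
  {x: True, o: True, z: False}
  {x: True, z: True, o: False}
  {x: True, z: False, o: False}
  {o: True, z: True, x: False}
  {o: True, z: False, x: False}
  {z: True, o: False, x: False}


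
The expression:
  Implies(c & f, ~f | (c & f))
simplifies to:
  True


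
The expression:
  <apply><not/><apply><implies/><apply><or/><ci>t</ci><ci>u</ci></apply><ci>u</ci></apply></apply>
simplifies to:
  <apply><and/><ci>t</ci><apply><not/><ci>u</ci></apply></apply>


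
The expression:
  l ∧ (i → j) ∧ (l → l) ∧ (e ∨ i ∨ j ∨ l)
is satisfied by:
  {j: True, l: True, i: False}
  {l: True, i: False, j: False}
  {i: True, j: True, l: True}


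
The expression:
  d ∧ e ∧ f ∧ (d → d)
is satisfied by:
  {e: True, d: True, f: True}


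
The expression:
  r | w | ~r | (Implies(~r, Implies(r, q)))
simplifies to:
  True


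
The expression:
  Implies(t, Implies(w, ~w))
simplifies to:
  ~t | ~w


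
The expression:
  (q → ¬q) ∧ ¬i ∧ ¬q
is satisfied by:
  {q: False, i: False}


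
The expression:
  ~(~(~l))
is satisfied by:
  {l: False}


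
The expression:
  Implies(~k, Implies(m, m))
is always true.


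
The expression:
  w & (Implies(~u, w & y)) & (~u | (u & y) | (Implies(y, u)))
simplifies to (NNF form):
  w & (u | y)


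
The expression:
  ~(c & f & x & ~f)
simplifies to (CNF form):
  True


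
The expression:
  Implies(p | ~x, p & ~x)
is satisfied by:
  {x: True, p: False}
  {p: True, x: False}


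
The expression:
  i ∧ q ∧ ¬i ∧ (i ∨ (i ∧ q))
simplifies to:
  False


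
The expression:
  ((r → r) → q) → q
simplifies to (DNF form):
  True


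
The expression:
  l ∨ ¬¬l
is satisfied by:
  {l: True}


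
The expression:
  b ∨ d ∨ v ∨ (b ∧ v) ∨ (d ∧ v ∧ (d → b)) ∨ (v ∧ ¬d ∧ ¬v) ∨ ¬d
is always true.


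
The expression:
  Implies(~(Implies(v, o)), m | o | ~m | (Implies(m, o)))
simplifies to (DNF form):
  True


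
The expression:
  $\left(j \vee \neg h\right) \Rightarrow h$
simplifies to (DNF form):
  $h$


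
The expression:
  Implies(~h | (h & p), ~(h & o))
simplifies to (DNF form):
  ~h | ~o | ~p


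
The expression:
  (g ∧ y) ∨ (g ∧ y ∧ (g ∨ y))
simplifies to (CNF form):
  g ∧ y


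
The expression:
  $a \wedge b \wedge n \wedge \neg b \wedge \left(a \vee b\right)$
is never true.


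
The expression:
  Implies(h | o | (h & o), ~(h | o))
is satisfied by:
  {o: False, h: False}


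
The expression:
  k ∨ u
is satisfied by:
  {k: True, u: True}
  {k: True, u: False}
  {u: True, k: False}


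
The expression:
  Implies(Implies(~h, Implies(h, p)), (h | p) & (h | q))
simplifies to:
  h | (p & q)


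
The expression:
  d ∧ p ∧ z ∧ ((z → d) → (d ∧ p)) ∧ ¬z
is never true.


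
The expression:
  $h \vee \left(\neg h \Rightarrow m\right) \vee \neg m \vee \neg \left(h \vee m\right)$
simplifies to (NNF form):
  $\text{True}$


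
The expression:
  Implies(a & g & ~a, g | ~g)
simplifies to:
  True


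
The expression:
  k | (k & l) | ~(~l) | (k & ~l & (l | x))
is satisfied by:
  {k: True, l: True}
  {k: True, l: False}
  {l: True, k: False}


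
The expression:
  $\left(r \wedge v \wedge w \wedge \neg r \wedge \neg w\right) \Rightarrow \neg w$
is always true.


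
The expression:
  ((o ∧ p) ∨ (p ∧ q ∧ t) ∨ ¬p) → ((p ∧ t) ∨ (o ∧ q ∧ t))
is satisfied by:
  {t: True, p: True, q: True, o: False}
  {t: True, p: True, q: False, o: False}
  {p: True, q: True, t: False, o: False}
  {p: True, t: False, q: False, o: False}
  {t: True, o: True, p: True, q: True}
  {t: True, o: True, p: True, q: False}
  {t: True, o: True, q: True, p: False}


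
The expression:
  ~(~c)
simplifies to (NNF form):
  c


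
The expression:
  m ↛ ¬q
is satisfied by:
  {m: True, q: True}


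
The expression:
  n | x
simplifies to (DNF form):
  n | x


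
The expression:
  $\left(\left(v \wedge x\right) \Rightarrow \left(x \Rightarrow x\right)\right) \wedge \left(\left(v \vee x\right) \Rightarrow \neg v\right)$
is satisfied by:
  {v: False}


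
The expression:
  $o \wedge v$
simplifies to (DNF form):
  $o \wedge v$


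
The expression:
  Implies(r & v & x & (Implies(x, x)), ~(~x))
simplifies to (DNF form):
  True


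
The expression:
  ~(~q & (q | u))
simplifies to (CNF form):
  q | ~u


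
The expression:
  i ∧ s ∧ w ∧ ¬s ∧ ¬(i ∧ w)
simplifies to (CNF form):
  False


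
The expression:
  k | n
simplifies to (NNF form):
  k | n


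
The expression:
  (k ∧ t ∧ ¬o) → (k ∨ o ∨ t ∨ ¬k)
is always true.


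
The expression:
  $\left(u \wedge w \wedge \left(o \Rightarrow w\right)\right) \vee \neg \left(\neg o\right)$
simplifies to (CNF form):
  $\left(o \vee u\right) \wedge \left(o \vee w\right)$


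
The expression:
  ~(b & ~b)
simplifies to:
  True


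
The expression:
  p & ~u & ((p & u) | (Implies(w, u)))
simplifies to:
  p & ~u & ~w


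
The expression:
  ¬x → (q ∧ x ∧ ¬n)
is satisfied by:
  {x: True}


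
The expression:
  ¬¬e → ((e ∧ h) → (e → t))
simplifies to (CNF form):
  t ∨ ¬e ∨ ¬h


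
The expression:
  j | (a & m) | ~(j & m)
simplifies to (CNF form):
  True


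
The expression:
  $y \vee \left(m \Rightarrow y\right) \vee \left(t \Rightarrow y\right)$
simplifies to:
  $y \vee \neg m \vee \neg t$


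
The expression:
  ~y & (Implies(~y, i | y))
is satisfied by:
  {i: True, y: False}


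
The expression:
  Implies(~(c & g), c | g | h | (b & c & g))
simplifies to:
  c | g | h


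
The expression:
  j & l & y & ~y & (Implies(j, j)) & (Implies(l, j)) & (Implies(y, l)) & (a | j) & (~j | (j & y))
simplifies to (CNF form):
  False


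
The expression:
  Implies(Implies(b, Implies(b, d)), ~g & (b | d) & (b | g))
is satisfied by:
  {b: True, g: False, d: False}
  {b: True, d: True, g: False}
  {b: True, g: True, d: False}


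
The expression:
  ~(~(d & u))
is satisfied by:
  {u: True, d: True}


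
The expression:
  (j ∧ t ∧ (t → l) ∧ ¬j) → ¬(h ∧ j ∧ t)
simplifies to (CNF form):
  True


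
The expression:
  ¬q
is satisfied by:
  {q: False}


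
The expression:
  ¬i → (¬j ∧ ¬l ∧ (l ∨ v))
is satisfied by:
  {i: True, v: True, l: False, j: False}
  {i: True, l: False, j: False, v: False}
  {i: True, v: True, j: True, l: False}
  {i: True, j: True, l: False, v: False}
  {i: True, v: True, l: True, j: False}
  {i: True, l: True, j: False, v: False}
  {i: True, v: True, j: True, l: True}
  {i: True, j: True, l: True, v: False}
  {v: True, l: False, j: False, i: False}


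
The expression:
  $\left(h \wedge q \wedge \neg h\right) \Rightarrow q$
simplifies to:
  $\text{True}$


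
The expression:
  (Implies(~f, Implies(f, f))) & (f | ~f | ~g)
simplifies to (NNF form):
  True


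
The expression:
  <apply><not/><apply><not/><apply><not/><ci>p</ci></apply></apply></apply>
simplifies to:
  <apply><not/><ci>p</ci></apply>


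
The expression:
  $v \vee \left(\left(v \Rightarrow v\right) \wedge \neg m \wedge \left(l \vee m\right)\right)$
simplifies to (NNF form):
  $v \vee \left(l \wedge \neg m\right)$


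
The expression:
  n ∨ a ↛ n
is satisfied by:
  {n: True, a: True}
  {n: True, a: False}
  {a: True, n: False}


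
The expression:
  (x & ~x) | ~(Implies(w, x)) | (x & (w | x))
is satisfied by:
  {x: True, w: True}
  {x: True, w: False}
  {w: True, x: False}


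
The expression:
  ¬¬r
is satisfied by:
  {r: True}


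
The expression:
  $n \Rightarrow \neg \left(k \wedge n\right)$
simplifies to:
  $\neg k \vee \neg n$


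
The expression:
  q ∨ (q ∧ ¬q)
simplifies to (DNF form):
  q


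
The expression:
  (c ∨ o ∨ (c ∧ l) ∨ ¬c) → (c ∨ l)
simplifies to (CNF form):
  c ∨ l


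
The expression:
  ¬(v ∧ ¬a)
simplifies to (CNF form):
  a ∨ ¬v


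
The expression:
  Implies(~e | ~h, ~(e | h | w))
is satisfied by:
  {h: True, e: True, w: False}
  {h: True, e: True, w: True}
  {w: False, e: False, h: False}


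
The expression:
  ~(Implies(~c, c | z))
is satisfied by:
  {z: False, c: False}


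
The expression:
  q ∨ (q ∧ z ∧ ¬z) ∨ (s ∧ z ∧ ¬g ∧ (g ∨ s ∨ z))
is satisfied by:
  {q: True, z: True, s: True, g: False}
  {q: True, z: True, s: False, g: False}
  {q: True, s: True, z: False, g: False}
  {q: True, s: False, z: False, g: False}
  {q: True, g: True, z: True, s: True}
  {q: True, g: True, z: True, s: False}
  {q: True, g: True, z: False, s: True}
  {q: True, g: True, z: False, s: False}
  {z: True, s: True, q: False, g: False}


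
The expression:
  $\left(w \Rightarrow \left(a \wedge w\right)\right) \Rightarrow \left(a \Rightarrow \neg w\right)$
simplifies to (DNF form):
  $\neg a \vee \neg w$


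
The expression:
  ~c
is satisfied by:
  {c: False}


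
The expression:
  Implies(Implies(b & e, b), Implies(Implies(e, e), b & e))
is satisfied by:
  {e: True, b: True}


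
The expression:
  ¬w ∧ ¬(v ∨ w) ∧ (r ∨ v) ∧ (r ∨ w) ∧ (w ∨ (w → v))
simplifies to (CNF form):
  r ∧ ¬v ∧ ¬w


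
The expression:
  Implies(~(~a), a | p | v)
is always true.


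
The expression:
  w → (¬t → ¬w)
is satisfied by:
  {t: True, w: False}
  {w: False, t: False}
  {w: True, t: True}


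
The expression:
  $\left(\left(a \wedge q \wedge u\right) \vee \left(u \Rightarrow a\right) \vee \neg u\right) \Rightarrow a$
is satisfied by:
  {a: True, u: True}
  {a: True, u: False}
  {u: True, a: False}


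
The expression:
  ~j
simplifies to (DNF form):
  ~j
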